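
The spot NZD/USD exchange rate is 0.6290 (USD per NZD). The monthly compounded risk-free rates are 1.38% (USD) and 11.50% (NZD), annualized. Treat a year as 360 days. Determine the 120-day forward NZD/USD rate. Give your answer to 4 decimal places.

0.6082

By covered interest parity, F = S · (1+r_USD/12)^(12T) / (1+r_NZD/12)^(12T)
= 0.6290 × 1.004608 / 1.038888 = 0.6290 × 0.967003
F = 0.6082 USD per NZD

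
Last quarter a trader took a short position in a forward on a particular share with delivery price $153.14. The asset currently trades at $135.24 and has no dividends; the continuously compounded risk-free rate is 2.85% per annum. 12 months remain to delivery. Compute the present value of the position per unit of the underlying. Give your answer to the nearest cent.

$13.60

Current fair forward for the remaining 12 months: F = S·e^(r·T), r = 0.0285
F = 135.24 · e^(0.0285 × 12/12) = 135.24 × 1.028910 = 139.1498
Value of long forward = (F − K)·e^(−rT) = (139.1498 − 153.14) · e^(−0.0285·12/12)
= -13.9902 × 0.971902 = -13.60
Short position value = −(long value) = $13.60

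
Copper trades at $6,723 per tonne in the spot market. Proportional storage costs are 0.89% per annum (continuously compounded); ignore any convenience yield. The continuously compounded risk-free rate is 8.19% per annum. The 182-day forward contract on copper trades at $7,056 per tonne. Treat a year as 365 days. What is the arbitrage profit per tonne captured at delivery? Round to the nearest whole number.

Fair forward: F* = S·e^(carry·T), with carry = (r + u) = 0.0819 + 0.0089 = 0.0908
F* = 6723 · e^(0.0908 × 182/365) = 6723 · e^0.045276 = 6723 × 1.046317 = $7034.3892
Market $7056 > fair $7034.3892: forward overpriced → cash-and-carry (buy spot, short the forward).
At maturity, profit = |F_mkt − F*| = |7056 − 7034.3892| = $22 per tonne

$22 per tonne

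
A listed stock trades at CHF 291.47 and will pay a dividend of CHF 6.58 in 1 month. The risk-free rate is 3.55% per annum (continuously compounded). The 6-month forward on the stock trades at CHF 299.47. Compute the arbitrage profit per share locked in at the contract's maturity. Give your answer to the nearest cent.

CHF 9.46 per share

PV(dividends) I = 6.58·e^(−0.0355·1/12) = 6.5606
Fair forward F* = (S − I)·e^(rT) = (291.47 − 6.5606)·e^0.017750 = 284.9094 × 1.017908 = 290.0116
Market CHF 299.47 > fair 290.0116: forward overpriced → cash-and-carry (borrow at r, buy the stock and collect the dividends, short the forward).
Profit at T = |F_mkt − F*| = |299.47 − 290.0116| = CHF 9.46 per share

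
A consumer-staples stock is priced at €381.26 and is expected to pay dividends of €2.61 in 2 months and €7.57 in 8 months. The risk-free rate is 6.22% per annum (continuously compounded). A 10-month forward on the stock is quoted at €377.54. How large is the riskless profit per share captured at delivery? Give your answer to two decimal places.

PV(dividends) I = 2.61·e^(−0.0622·2/12) + 7.57·e^(−0.0622·8/12) = 9.8456
Fair forward F* = (S − I)·e^(rT) = (381.26 − 9.8456)·e^0.051833 = 371.4144 × 1.053200 = 391.1736
Market €377.54 < fair 391.1736: forward underpriced → reverse cash-and-carry (short the stock, invest proceeds at r, pay the dividends, go long the forward).
Profit at T = |F_mkt − F*| = |377.54 − 391.1736| = €13.63 per share

€13.63 per share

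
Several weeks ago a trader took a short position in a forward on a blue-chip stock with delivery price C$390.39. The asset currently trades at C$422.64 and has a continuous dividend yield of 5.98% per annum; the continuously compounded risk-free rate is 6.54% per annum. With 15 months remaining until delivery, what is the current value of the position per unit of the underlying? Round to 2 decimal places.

Current fair forward for the remaining 15 months: F = S·e^((r − q)·T), (r − q) = 0.0654 − 0.0598 = 0.0056
F = 422.64 · e^(0.0056 × 15/12) = 422.64 × 1.007025 = 425.6090
Value of long forward = (F − K)·e^(−rT) = (425.6090 − 390.39) · e^(−0.0654·15/12)
= 35.2190 × 0.921502 = 32.45
Short position value = −(long value) = -C$32.45

-C$32.45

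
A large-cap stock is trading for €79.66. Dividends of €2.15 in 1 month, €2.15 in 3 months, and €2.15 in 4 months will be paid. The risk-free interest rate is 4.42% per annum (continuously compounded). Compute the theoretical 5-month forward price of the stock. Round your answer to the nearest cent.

€74.63

PV(dividends) I = 2.15·e^(−0.0442·1/12) + 2.15·e^(−0.0442·3/12) + 2.15·e^(−0.0442·4/12)
I = 2.1421 + 2.1264 + 2.1186 = 6.3871
F = (S − I)·e^(rT) = (79.66 − 6.3871) · e^(0.0442·5/12)
= 73.2729 · e^0.018417 = 73.2729 × 1.018588 = €74.63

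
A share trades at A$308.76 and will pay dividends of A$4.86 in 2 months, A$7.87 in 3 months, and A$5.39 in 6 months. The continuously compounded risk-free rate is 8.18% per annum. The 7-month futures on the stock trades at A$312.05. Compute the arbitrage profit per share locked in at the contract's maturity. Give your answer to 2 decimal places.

A$6.74 per share

PV(dividends) I = 4.86·e^(−0.0818·2/12) + 7.87·e^(−0.0818·3/12) + 5.39·e^(−0.0818·6/12) = 17.6789
Fair futures F* = (S − I)·e^(rT) = (308.76 − 17.6789)·e^0.047717 = 291.0811 × 1.048874 = 305.3074
Market A$312.05 > fair 305.3074: forward overpriced → cash-and-carry (borrow at r, buy the stock and collect the dividends, short the forward).
Profit at T = |F_mkt − F*| = |312.05 − 305.3074| = A$6.74 per share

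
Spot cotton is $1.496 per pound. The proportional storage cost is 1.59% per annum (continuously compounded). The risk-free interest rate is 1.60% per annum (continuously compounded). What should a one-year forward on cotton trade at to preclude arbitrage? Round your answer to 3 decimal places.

Net carry = r + u − y = 0.0160 + 0.0159 − 0.0000 = 0.0319
F = S·e^((r+u−y)T) = 1.496 · e^(0.0319 × 12/12) = 1.496 · e^0.031900
= 1.496 × 1.032414 = $1.544 per pound

$1.544 per pound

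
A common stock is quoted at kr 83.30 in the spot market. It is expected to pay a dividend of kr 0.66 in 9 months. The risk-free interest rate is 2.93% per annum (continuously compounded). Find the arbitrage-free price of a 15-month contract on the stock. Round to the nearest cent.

kr 85.74

PV(dividends) I = 0.66·e^(−0.0293·9/12)
I = 0.6457
F = (S − I)·e^(rT) = (83.30 − 0.6457) · e^(0.0293·15/12)
= 82.6543 · e^0.036625 = 82.6543 × 1.037304 = kr 85.74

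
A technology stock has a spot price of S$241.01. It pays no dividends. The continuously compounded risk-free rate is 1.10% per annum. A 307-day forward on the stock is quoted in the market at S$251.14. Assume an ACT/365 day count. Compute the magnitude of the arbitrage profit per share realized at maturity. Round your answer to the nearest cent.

Fair forward: F* = S·e^(carry·T), with carry = r = 0.0110
F* = 241.01 · e^(0.0110 × 307/365) = 241.01 · e^0.009252 = 241.01 × 1.009295 = S$243.2502
Market S$251.14 > fair S$243.2502: forward overpriced → cash-and-carry (buy spot, short the forward).
At maturity, profit = |F_mkt − F*| = |251.14 − 243.2502| = S$7.89 per share

S$7.89 per share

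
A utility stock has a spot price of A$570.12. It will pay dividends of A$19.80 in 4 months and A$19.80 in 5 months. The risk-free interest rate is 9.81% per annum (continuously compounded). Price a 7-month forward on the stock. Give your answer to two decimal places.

PV(dividends) I = 19.80·e^(−0.0981·4/12) + 19.80·e^(−0.0981·5/12)
I = 19.1630 + 19.0070 = 38.1700
F = (S − I)·e^(rT) = (570.12 − 38.1700) · e^(0.0981·7/12)
= 531.9500 · e^0.057225 = 531.9500 × 1.058894 = A$563.28

A$563.28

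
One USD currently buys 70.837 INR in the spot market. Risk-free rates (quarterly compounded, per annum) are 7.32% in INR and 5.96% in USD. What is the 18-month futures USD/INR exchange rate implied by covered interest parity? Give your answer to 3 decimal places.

72.273

By covered interest parity, F = S · (1+r_INR/4)^(4T) / (1+r_USD/4)^(4T)
= 70.837 × 1.114948 / 1.092797 = 70.837 × 1.020270
F = 72.273 INR per USD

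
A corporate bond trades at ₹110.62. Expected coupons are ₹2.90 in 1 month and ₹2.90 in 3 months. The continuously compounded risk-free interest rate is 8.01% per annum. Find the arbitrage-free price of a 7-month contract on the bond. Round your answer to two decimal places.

₹109.91

PV(coupons) I = 2.90·e^(−0.0801·1/12) + 2.90·e^(−0.0801·3/12)
I = 2.8807 + 2.8425 = 5.7232
F = (S − I)·e^(rT) = (110.62 − 5.7232) · e^(0.0801·7/12)
= 104.8968 · e^0.046725 = 104.8968 × 1.047834 = ₹109.91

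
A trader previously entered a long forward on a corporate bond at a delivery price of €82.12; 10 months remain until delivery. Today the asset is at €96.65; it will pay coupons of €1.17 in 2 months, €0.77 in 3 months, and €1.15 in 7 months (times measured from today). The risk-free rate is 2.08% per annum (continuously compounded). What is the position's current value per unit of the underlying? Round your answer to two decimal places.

€12.87

PV(remaining coupons) I = 1.17·e^(−0.0208·2/12) + 0.77·e^(−0.0208·3/12) + 1.15·e^(−0.0208·7/12) = 3.0681
Current forward F = (S − I)·e^(rT) = (96.65 − 3.0681)·e^(0.0208·10/12) = 93.5819 × 1.017484 = 95.2181
Value (long) = (F − K)·e^(−rT) = (95.2181 − 82.12) × 0.982816 = 12.8730
Value = €12.87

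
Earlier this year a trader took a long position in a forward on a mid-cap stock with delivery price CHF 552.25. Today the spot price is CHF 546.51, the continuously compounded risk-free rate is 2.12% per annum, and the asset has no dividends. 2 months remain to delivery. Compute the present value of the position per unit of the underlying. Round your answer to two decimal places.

-CHF 3.79

Current fair forward for the remaining 2 months: F = S·e^(r·T), r = 0.0212
F = 546.51 · e^(0.0212 × 2/12) = 546.51 × 1.003540 = 548.4446
Value of long forward = (F − K)·e^(−rT) = (548.4446 − 552.25) · e^(−0.0212·2/12)
= -3.8054 × 0.996473 = -3.79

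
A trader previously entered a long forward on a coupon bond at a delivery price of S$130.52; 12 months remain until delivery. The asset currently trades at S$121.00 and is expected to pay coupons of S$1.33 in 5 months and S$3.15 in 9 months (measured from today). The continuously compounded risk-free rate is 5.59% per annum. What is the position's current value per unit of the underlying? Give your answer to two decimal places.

PV(remaining coupons) I = 1.33·e^(−0.0559·5/12) + 3.15·e^(−0.0559·9/12) = 4.3200
Current forward F = (S − I)·e^(rT) = (121.00 − 4.3200)·e^(0.0559·12/12) = 116.6800 × 1.057492 = 123.3882
Value (long) = (F − K)·e^(−rT) = (123.3882 − 130.52) × 0.945634 = -6.7441
Value = -S$6.74

-S$6.74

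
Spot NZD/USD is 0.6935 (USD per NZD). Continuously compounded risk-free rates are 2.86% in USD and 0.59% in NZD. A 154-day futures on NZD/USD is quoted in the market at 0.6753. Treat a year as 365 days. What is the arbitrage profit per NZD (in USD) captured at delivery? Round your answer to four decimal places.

0.0249 per NZD (in USD)

Fair futures: F* = S·e^(carry·T), with carry = (r_USD − r_NZD) = 0.0286 − 0.0059 = 0.0227
F* = 0.6935 · e^(0.0227 × 154/365) = 0.6935 · e^0.009578 = 0.6935 × 1.009624 = 0.7002
Market 0.6753 < fair 0.7002: forward underpriced → reverse cash-and-carry (short spot, go long the forward).
At maturity, profit = |F_mkt − F*| = |0.6753 − 0.7002| = 0.0249 per NZD (in USD)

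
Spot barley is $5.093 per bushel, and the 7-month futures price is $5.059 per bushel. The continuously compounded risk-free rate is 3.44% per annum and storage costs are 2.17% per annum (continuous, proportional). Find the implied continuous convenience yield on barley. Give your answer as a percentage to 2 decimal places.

6.76%

F = S·e^((r+u−y)T) ⇒ (r+u−y) = ln(F/S)/T
ln(5.059/5.093) = -0.006698; /T ⇒ -0.011482
y = r + u − ln(F/S)/T = 0.0344 + 0.0217 + 0.011482 = 0.067582
y = 6.76%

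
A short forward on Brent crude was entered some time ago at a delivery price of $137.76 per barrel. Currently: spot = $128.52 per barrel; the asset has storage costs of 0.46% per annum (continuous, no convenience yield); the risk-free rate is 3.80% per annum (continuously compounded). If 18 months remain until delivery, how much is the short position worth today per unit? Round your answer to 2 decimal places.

$0.72 per barrel

Current fair forward for the remaining 18 months: F = S·e^((r + u)·T), (r + u) = 0.0380 + 0.0046 = 0.0426
F = 128.52 · e^(0.0426 × 18/12) = 128.52 × 1.065986 = 137.0005
Value of long forward = (F − K)·e^(−rT) = (137.0005 − 137.76) · e^(−0.0380·18/12)
= -0.7595 × 0.944594 = -0.72
Short position value = −(long value) = $0.72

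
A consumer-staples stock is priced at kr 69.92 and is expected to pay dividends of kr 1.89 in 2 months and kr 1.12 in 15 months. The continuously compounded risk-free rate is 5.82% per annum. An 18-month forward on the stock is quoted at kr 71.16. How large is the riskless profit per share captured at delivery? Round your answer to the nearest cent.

kr 1.96 per share

PV(dividends) I = 1.89·e^(−0.0582·2/12) + 1.12·e^(−0.0582·15/12) = 2.9132
Fair forward F* = (S − I)·e^(rT) = (69.92 − 2.9132)·e^0.087300 = 67.0068 × 1.091224 = 73.1194
Market kr 71.16 < fair 73.1194: forward underpriced → reverse cash-and-carry (short the stock, invest proceeds at r, pay the dividends, go long the forward).
Profit at T = |F_mkt − F*| = |71.16 − 73.1194| = kr 1.96 per share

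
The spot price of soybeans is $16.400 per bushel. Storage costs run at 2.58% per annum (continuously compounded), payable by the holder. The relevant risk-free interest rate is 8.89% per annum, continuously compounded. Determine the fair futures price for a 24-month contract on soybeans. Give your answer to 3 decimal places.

$20.629 per bushel

Net carry = r + u − y = 0.0889 + 0.0258 − 0.0000 = 0.1147
F = S·e^((r+u−y)T) = 16.400 · e^(0.1147 × 24/12) = 16.400 · e^0.229400
= 16.400 × 1.257845 = $20.629 per bushel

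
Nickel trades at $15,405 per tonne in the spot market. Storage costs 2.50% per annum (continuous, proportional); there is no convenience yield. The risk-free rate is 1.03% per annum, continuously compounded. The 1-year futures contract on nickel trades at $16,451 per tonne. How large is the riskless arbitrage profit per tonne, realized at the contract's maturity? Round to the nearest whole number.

Fair futures: F* = S·e^(carry·T), with carry = (r + u) = 0.0103 + 0.0250 = 0.0353
F* = 15405 · e^(0.0353 × 1) = 15405 · e^0.035300 = 15405 × 1.035930 = $15958.5017
Market $16451 > fair $15958.5017: forward overpriced → cash-and-carry (buy spot, short the forward).
At maturity, profit = |F_mkt − F*| = |16451 − 15958.5017| = $492 per tonne

$492 per tonne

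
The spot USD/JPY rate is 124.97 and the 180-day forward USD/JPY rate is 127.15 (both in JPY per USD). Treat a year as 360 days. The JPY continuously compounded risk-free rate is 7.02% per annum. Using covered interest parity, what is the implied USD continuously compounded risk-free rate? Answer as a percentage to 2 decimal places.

F = S·e^((r_JPY − r_USD)T) ⇒ r_USD = r_JPY − ln(F/S)/T
ln(127.15/124.97) = 0.017294; /(180/360) = 0.034588
r_USD = 0.0702 − 0.034588 = 0.035612
r_USD = 3.56%

3.56%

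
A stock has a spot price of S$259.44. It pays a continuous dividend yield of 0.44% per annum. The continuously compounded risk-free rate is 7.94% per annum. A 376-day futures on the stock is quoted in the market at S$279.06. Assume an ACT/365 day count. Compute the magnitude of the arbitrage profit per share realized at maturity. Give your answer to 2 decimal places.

S$1.22 per share

Fair futures: F* = S·e^(carry·T), with carry = (r − q) = 0.0794 − 0.0044 = 0.0750
F* = 259.44 · e^(0.0750 × 376/365) = 259.44 · e^0.077260 = 259.44 × 1.080323 = S$280.2790
Market S$279.06 < fair S$280.2790: forward underpriced → reverse cash-and-carry (short spot, go long the forward).
At maturity, profit = |F_mkt − F*| = |279.06 − 280.2790| = S$1.22 per share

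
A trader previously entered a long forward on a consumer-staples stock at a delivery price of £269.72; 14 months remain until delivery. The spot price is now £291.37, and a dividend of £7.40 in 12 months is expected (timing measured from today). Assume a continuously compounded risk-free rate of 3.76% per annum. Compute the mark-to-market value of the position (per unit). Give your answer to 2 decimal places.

£26.10

PV(remaining dividends) I = 7.40·e^(−0.0376·12/12) = 7.1269
Current forward F = (S − I)·e^(rT) = (291.37 − 7.1269)·e^(0.0376·14/12) = 284.2431 × 1.044843 = 296.9894
Value (long) = (F − K)·e^(−rT) = (296.9894 − 269.72) × 0.957082 = 26.0991
Value = £26.10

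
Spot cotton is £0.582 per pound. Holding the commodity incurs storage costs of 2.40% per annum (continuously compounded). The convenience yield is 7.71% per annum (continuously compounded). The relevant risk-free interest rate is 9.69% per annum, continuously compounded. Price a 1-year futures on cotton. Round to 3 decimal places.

£0.608 per pound

Net carry = r + u − y = 0.0969 + 0.0240 − 0.0771 = 0.0438
F = S·e^((r+u−y)T) = 0.582 · e^(0.0438 × 1) = 0.582 · e^0.043800
= 0.582 × 1.044773 = £0.608 per pound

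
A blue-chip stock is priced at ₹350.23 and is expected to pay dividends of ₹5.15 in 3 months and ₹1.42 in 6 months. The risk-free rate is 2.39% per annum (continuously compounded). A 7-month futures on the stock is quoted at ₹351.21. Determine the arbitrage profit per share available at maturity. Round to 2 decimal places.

₹2.68 per share

PV(dividends) I = 5.15·e^(−0.0239·3/12) + 1.42·e^(−0.0239·6/12) = 6.5225
Fair futures F* = (S − I)·e^(rT) = (350.23 − 6.5225)·e^0.013942 = 343.7075 × 1.014040 = 348.5332
Market ₹351.21 > fair 348.5332: forward overpriced → cash-and-carry (borrow at r, buy the stock and collect the dividends, short the forward).
Profit at T = |F_mkt − F*| = |351.21 − 348.5332| = ₹2.68 per share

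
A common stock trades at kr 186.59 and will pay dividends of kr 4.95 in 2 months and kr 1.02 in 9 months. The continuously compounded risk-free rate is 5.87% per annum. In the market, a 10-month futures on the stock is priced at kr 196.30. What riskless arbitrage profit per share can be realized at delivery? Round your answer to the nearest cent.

PV(dividends) I = 4.95·e^(−0.0587·2/12) + 1.02·e^(−0.0587·9/12) = 5.8779
Fair futures F* = (S − I)·e^(rT) = (186.59 − 5.8779)·e^0.048917 = 180.7121 × 1.050133 = 189.7717
Market kr 196.30 > fair 189.7717: forward overpriced → cash-and-carry (borrow at r, buy the stock and collect the dividends, short the forward).
Profit at T = |F_mkt − F*| = |196.30 − 189.7717| = kr 6.53 per share

kr 6.53 per share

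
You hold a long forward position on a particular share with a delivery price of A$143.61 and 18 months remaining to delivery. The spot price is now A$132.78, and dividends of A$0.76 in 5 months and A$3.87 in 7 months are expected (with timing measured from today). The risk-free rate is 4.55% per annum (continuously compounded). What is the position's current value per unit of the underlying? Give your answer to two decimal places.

-A$5.87

PV(remaining dividends) I = 0.76·e^(−0.0455·5/12) + 3.87·e^(−0.0455·7/12) = 4.5144
Current forward F = (S − I)·e^(rT) = (132.78 − 4.5144)·e^(0.0455·18/12) = 128.2656 × 1.070633 = 137.3254
Value (long) = (F − K)·e^(−rT) = (137.3254 − 143.61) × 0.934027 = -5.8700
Value = -A$5.87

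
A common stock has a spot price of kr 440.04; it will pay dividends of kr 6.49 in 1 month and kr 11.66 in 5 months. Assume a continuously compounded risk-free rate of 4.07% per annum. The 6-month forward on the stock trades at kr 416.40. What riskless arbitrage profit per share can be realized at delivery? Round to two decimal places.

kr 14.39 per share

PV(dividends) I = 6.49·e^(−0.0407·1/12) + 11.66·e^(−0.0407·5/12) = 17.9320
Fair forward F* = (S − I)·e^(rT) = (440.04 − 17.9320)·e^0.020350 = 422.1080 × 1.020558 = 430.7857
Market kr 416.40 < fair 430.7857: forward underpriced → reverse cash-and-carry (short the stock, invest proceeds at r, pay the dividends, go long the forward).
Profit at T = |F_mkt − F*| = |416.40 − 430.7857| = kr 14.39 per share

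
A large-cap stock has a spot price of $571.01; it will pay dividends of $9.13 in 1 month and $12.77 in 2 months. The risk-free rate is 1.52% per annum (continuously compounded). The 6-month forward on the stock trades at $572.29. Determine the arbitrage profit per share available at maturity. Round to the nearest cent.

$18.95 per share

PV(dividends) I = 9.13·e^(−0.0152·1/12) + 12.77·e^(−0.0152·2/12) = 21.8561
Fair forward F* = (S − I)·e^(rT) = (571.01 − 21.8561)·e^0.007600 = 549.1539 × 1.007629 = 553.3434
Market $572.29 > fair 553.3434: forward overpriced → cash-and-carry (borrow at r, buy the stock and collect the dividends, short the forward).
Profit at T = |F_mkt − F*| = |572.29 − 553.3434| = $18.95 per share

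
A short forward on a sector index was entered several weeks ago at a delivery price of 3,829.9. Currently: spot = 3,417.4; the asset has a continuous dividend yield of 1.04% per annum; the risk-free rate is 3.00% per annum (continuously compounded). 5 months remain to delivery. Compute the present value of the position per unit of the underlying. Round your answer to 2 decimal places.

Current fair forward for the remaining 5 months: F = S·e^((r − q)·T), (r − q) = 0.0300 − 0.0104 = 0.0196
F = 3417.4 · e^(0.0196 × 5/12) = 3417.4 × 1.00820010 = 3445.4230
Value of long forward = (F − K)·e^(−rT) = (3445.4230 − 3829.9) · e^(−0.0300·5/12)
= -384.4770 × 0.98757780 = -379.70
Short position value = −(long value) = 379.70

379.70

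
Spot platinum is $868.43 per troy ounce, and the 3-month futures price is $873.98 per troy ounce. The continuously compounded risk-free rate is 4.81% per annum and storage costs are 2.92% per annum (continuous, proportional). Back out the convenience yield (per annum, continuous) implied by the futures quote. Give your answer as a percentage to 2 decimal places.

F = S·e^((r+u−y)T) ⇒ (r+u−y) = ln(F/S)/T
ln(873.98/868.43) = 0.006371; /T ⇒ 0.025484
y = r + u − ln(F/S)/T = 0.0481 + 0.0292 − 0.025484 = 0.051816
y = 5.18%

5.18%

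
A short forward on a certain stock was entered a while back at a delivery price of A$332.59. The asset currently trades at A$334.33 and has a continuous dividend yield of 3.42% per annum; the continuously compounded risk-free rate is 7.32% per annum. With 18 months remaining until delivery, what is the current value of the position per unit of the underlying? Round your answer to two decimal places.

Current fair forward for the remaining 18 months: F = S·e^((r − q)·T), (r − q) = 0.0732 − 0.0342 = 0.0390
F = 334.33 · e^(0.0390 × 18/12) = 334.33 × 1.060245 = 354.4717
Value of long forward = (F − K)·e^(−rT) = (354.4717 − 332.59) · e^(−0.0732·18/12)
= 21.8817 × 0.896013 = 19.61
Short position value = −(long value) = -A$19.61

-A$19.61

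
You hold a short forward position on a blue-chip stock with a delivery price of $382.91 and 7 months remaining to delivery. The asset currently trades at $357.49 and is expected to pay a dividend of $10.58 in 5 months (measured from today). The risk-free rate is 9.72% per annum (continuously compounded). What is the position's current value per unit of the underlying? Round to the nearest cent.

PV(remaining dividends) I = 10.58·e^(−0.0972·5/12) = 10.1601
Current forward F = (S − I)·e^(rT) = (357.49 − 10.1601)·e^(0.0972·7/12) = 347.3299 × 1.058338 = 367.5924
Value (long) = (F − K)·e^(−rT) = (367.5924 − 382.91) × 0.944877 = -14.4732
Short position value = −(long value) = $14.47

$14.47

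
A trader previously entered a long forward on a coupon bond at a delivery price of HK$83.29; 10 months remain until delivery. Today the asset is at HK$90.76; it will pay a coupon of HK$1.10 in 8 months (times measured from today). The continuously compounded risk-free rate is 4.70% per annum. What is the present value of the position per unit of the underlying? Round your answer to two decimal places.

PV(remaining coupons) I = 1.10·e^(−0.0470·8/12) = 1.0661
Current forward F = (S − I)·e^(rT) = (90.76 − 1.0661)·e^(0.0470·10/12) = 89.6939 × 1.039944 = 93.2766
Value (long) = (F − K)·e^(−rT) = (93.2766 − 83.29) × 0.961590 = 9.6030
Value = HK$9.60

HK$9.60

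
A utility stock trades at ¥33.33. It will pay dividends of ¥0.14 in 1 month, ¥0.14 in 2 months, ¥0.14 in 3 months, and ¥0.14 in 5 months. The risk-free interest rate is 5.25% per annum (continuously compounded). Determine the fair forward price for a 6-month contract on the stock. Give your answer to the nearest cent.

PV(dividends) I = 0.14·e^(−0.0525·1/12) + 0.14·e^(−0.0525·2/12) + 0.14·e^(−0.0525·3/12) + 0.14·e^(−0.0525·5/12)
I = 0.1394 + 0.1388 + 0.1382 + 0.1370 = 0.5534
F = (S − I)·e^(rT) = (33.33 − 0.5534) · e^(0.0525·6/12)
= 32.7766 · e^0.026250 = 32.7766 × 1.026598 = ¥33.65

¥33.65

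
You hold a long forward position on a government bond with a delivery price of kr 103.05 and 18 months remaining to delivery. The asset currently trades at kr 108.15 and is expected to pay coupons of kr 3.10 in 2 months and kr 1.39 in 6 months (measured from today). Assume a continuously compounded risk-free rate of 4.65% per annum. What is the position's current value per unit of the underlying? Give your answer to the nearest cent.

PV(remaining coupons) I = 3.10·e^(−0.0465·2/12) + 1.39·e^(−0.0465·6/12) = 4.4341
Current forward F = (S − I)·e^(rT) = (108.15 − 4.4341)·e^(0.0465·18/12) = 103.7159 × 1.072240 = 111.2083
Value (long) = (F − K)·e^(−rT) = (111.2083 − 103.05) × 0.932627 = 7.6087
Value = kr 7.61

kr 7.61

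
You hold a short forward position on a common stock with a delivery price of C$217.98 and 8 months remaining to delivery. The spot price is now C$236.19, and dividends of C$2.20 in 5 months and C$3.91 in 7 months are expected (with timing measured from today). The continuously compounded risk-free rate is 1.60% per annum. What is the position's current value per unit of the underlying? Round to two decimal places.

PV(remaining dividends) I = 2.20·e^(−0.0160·5/12) + 3.91·e^(−0.0160·7/12) = 6.0591
Current forward F = (S − I)·e^(rT) = (236.19 − 6.0591)·e^(0.0160·8/12) = 230.1309 × 1.010724 = 232.5988
Value (long) = (F − K)·e^(−rT) = (232.5988 − 217.98) × 0.989390 = 14.4637
Short position value = −(long value) = -C$14.46

-C$14.46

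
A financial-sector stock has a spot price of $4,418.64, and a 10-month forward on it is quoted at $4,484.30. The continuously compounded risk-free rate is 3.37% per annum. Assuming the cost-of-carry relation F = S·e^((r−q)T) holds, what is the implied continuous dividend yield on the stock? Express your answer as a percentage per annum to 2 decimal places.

1.60%

From F = S·e^((r−q)T): (r − q) = ln(F/S)/T
ln(4484.30/4418.64) = ln(1.014860) = 0.014751
(r − q) = 0.014751 / (10/12) = 0.017701
q = r − ln(F/S)/T = 0.0337 − 0.017701 = 0.015999
q = 1.60%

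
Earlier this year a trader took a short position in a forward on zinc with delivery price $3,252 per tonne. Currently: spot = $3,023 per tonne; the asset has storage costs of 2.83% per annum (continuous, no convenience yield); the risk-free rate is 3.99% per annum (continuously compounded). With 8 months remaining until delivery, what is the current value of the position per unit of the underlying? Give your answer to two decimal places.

$86.06 per tonne

Current fair forward for the remaining 8 months: F = S·e^((r + u)·T), (r + u) = 0.0399 + 0.0283 = 0.0682
F = 3023 · e^(0.0682 × 8/12) = 3023 × 1.04651612 = 3163.6182
Value of long forward = (F − K)·e^(−rT) = (3163.6182 − 3252) · e^(−0.0399·8/12)
= -88.3818 × 0.97375066 = -86.06
Short position value = −(long value) = $86.06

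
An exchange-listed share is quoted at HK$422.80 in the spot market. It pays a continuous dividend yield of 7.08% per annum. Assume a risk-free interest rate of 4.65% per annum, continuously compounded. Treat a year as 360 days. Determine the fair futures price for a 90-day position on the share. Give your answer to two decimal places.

F = S·e^((r − q)T) = 422.80 · e^((0.0465 − 0.0708) × 90/360)
= 422.80 · e^-0.006075 = 422.80 × 0.993943
F = HK$420.24

HK$420.24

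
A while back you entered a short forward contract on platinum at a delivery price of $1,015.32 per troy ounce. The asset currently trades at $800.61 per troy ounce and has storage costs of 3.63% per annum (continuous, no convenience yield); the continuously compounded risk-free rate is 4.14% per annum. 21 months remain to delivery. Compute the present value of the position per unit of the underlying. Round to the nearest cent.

Current fair forward for the remaining 21 months: F = S·e^((r + u)·T), (r + u) = 0.0414 + 0.0363 = 0.0777
F = 800.61 · e^(0.0777 × 21/12) = 800.61 × 1.145653 = 917.2212
Value of long forward = (F − K)·e^(−rT) = (917.2212 − 1015.32) · e^(−0.0414·21/12)
= -98.0988 × 0.930112 = -91.24
Short position value = −(long value) = $91.24

$91.24 per troy ounce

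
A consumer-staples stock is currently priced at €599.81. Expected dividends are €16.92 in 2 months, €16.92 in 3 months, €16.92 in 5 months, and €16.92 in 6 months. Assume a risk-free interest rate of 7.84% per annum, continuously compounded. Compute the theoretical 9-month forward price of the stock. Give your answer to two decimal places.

PV(dividends) I = 16.92·e^(−0.0784·2/12) + 16.92·e^(−0.0784·3/12) + 16.92·e^(−0.0784·5/12) + 16.92·e^(−0.0784·6/12)
I = 16.7004 + 16.5916 + 16.3762 + 16.2696 = 65.9378
F = (S − I)·e^(rT) = (599.81 − 65.9378) · e^(0.0784·9/12)
= 533.8722 · e^0.058800 = 533.8722 × 1.060563 = €566.21

€566.21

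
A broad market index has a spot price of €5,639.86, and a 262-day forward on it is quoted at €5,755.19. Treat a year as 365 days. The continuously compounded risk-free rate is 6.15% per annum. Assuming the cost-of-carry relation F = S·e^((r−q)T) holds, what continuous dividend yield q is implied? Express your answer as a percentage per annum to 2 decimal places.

3.33%

From F = S·e^((r−q)T): (r − q) = ln(F/S)/T
ln(5755.19/5639.86) = ln(1.020449) = 0.020243
(r − q) = 0.020243 / (262/365) = 0.028201
q = r − ln(F/S)/T = 0.0615 − 0.028201 = 0.033299
q = 3.33%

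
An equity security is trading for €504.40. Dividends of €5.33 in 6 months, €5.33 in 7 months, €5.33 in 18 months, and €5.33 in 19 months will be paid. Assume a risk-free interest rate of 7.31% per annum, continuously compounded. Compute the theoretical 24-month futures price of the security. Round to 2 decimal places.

PV(dividends) I = 5.33·e^(−0.0731·6/12) + 5.33·e^(−0.0731·7/12) + 5.33·e^(−0.0731·18/12) + 5.33·e^(−0.0731·19/12)
I = 5.1387 + 5.1075 + 4.7765 + 4.7475 = 19.7702
F = (S − I)·e^(rT) = (504.40 − 19.7702) · e^(0.0731·24/12)
= 484.6298 · e^0.146200 = 484.6298 × 1.157428 = €560.92

€560.92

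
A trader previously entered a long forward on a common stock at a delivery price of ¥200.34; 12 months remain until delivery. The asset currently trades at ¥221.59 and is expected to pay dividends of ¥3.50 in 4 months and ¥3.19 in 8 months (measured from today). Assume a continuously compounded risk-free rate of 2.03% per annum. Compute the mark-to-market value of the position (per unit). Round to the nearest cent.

PV(remaining dividends) I = 3.50·e^(−0.0203·4/12) + 3.19·e^(−0.0203·8/12) = 6.6235
Current forward F = (S − I)·e^(rT) = (221.59 − 6.6235)·e^(0.0203·12/12) = 214.9665 × 1.020507 = 219.3748
Value (long) = (F − K)·e^(−rT) = (219.3748 − 200.34) × 0.979905 = 18.6523
Value = ¥18.65

¥18.65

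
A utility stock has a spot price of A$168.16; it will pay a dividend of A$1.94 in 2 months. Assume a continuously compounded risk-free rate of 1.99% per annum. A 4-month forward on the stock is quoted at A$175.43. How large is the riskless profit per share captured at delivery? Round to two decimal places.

PV(dividends) I = 1.94·e^(−0.0199·2/12) = 1.9336
Fair forward F* = (S − I)·e^(rT) = (168.16 − 1.9336)·e^0.006633 = 166.2264 × 1.006655 = 167.3326
Market A$175.43 > fair 167.3326: forward overpriced → cash-and-carry (borrow at r, buy the stock and collect the dividends, short the forward).
Profit at T = |F_mkt − F*| = |175.43 − 167.3326| = A$8.10 per share

A$8.10 per share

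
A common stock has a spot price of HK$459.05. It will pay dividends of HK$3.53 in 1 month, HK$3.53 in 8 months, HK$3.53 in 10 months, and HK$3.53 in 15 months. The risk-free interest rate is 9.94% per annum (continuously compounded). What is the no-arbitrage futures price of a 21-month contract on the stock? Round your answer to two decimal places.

HK$530.59

PV(dividends) I = 3.53·e^(−0.0994·1/12) + 3.53·e^(−0.0994·8/12) + 3.53·e^(−0.0994·10/12) + 3.53·e^(−0.0994·15/12)
I = 3.5009 + 3.3037 + 3.2494 + 3.1176 = 13.1716
F = (S − I)·e^(rT) = (459.05 − 13.1716) · e^(0.0994·21/12)
= 445.8784 · e^0.173950 = 445.8784 × 1.189996 = HK$530.59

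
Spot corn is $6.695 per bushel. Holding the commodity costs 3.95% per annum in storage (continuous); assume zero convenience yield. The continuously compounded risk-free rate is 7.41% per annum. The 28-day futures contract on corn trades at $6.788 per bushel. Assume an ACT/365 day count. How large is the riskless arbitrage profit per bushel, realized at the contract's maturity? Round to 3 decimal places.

Fair futures: F* = S·e^(carry·T), with carry = (r + u) = 0.0741 + 0.0395 = 0.1136
F* = 6.695 · e^(0.1136 × 28/365) = 6.695 · e^0.008715 = 6.695 × 1.008753 = $6.7536
Market $6.788 > fair $6.7536: forward overpriced → cash-and-carry (buy spot, short the forward).
At maturity, profit = |F_mkt − F*| = |6.788 − 6.7536| = $0.034 per bushel

$0.034 per bushel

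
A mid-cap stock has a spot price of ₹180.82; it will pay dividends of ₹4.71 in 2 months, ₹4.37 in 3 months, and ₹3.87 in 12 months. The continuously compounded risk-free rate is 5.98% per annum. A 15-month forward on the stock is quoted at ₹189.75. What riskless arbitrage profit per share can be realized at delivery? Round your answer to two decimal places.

₹8.49 per share

PV(dividends) I = 4.71·e^(−0.0598·2/12) + 4.37·e^(−0.0598·3/12) + 3.87·e^(−0.0598·12/12) = 12.6138
Fair forward F* = (S − I)·e^(rT) = (180.82 − 12.6138)·e^0.074750 = 168.2062 × 1.077615 = 181.2615
Market ₹189.75 > fair 181.2615: forward overpriced → cash-and-carry (borrow at r, buy the stock and collect the dividends, short the forward).
Profit at T = |F_mkt − F*| = |189.75 − 181.2615| = ₹8.49 per share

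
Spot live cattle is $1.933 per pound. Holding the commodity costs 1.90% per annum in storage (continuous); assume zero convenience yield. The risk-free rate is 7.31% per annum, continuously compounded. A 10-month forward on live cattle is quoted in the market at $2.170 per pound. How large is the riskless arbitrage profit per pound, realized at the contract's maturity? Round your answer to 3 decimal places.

Fair forward: F* = S·e^(carry·T), with carry = (r + u) = 0.0731 + 0.0190 = 0.0921
F* = 1.933 · e^(0.0921 × 10/12) = 1.933 · e^0.076750 = 1.933 × 1.079772 = $2.0872
Market $2.170 > fair $2.0872: forward overpriced → cash-and-carry (buy spot, short the forward).
At maturity, profit = |F_mkt − F*| = |2.170 − 2.0872| = $0.083 per pound

$0.083 per pound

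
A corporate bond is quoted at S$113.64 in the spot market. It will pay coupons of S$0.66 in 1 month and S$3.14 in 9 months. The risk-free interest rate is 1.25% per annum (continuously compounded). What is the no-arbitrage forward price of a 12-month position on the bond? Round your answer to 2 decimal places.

PV(coupons) I = 0.66·e^(−0.0125·1/12) + 3.14·e^(−0.0125·9/12)
I = 0.6593 + 3.1107 = 3.7700
F = (S − I)·e^(rT) = (113.64 − 3.7700) · e^(0.0125·12/12)
= 109.8700 · e^0.012500 = 109.8700 × 1.012578 = S$111.25

S$111.25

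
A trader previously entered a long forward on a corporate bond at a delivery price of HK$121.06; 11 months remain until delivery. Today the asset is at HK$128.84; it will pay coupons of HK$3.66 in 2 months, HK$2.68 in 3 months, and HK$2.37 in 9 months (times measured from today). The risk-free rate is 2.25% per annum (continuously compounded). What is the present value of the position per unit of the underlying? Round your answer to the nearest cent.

HK$1.61

PV(remaining coupons) I = 3.66·e^(−0.0225·2/12) + 2.68·e^(−0.0225·3/12) + 2.37·e^(−0.0225·9/12) = 8.6416
Current forward F = (S − I)·e^(rT) = (128.84 − 8.6416)·e^(0.0225·11/12) = 120.1984 × 1.020839 = 122.7032
Value (long) = (F − K)·e^(−rT) = (122.7032 − 121.06) × 0.979586 = 1.6097
Value = HK$1.61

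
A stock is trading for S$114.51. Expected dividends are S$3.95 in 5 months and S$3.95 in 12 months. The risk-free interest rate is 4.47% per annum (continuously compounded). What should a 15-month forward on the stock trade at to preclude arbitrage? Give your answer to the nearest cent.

S$113.00

PV(dividends) I = 3.95·e^(−0.0447·5/12) + 3.95·e^(−0.0447·12/12)
I = 3.8771 + 3.7773 = 7.6544
F = (S − I)·e^(rT) = (114.51 − 7.6544) · e^(0.0447·15/12)
= 106.8556 · e^0.055875 = 106.8556 × 1.057465 = S$113.00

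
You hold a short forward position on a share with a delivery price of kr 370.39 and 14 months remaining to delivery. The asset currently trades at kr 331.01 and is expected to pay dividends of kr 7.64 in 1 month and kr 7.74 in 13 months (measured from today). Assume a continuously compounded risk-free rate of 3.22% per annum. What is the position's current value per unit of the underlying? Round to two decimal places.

PV(remaining dividends) I = 7.64·e^(−0.0322·1/12) + 7.74·e^(−0.0322·13/12) = 15.0942
Current forward F = (S − I)·e^(rT) = (331.01 − 15.0942)·e^(0.0322·14/12) = 315.9158 × 1.038281 = 328.0094
Value (long) = (F − K)·e^(−rT) = (328.0094 − 370.39) × 0.963130 = -40.8180
Short position value = −(long value) = kr 40.82

kr 40.82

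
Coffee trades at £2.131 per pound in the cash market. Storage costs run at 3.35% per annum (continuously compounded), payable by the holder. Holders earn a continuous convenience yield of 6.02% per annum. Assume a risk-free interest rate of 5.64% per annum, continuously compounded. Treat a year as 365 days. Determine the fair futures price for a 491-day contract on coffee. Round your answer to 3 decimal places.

Net carry = r + u − y = 0.0564 + 0.0335 − 0.0602 = 0.0297
F = S·e^((r+u−y)T) = 2.131 · e^(0.0297 × 491/365) = 2.131 · e^0.039953
= 2.131 × 1.040762 = £2.218 per pound

£2.218 per pound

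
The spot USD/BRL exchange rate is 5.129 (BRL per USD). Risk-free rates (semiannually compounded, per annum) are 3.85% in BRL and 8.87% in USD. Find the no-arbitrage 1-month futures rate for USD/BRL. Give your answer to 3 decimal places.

By covered interest parity, F = S · (1+r_BRL/2)^(2T) / (1+r_USD/2)^(2T)
= 5.129 × 1.003183 / 1.007259 = 5.129 × 0.995953
F = 5.108 BRL per USD

5.108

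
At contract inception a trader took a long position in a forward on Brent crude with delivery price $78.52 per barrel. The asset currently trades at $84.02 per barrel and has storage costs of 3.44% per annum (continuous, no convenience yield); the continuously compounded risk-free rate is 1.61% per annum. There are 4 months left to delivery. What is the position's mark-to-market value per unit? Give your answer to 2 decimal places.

Current fair forward for the remaining 4 months: F = S·e^((r + u)·T), (r + u) = 0.0161 + 0.0344 = 0.0505
F = 84.02 · e^(0.0505 × 4/12) = 84.02 × 1.016976 = 85.4463
Value of long forward = (F − K)·e^(−rT) = (85.4463 − 78.52) · e^(−0.0161·4/12)
= 6.9263 × 0.994648 = 6.89

$6.89 per barrel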